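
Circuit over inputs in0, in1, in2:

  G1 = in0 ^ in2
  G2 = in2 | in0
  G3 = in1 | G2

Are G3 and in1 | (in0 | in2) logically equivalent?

Yes

G2 = in2 | in0
G3 = in1 | G2 = in1 | (in2 | in0)
At in0=0, in1=0, in2=0: circuit gives 0, formula gives 0.
At in0=0, in1=0, in2=1: circuit gives 1, formula gives 1.
Agrees on all 8 inputs.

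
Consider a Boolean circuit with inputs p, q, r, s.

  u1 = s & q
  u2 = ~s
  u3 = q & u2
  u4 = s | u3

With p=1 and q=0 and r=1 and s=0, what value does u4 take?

u2 = ~0 = 1
u3 = 0 & 1 = 0
u4 = 0 | 0 = 0

0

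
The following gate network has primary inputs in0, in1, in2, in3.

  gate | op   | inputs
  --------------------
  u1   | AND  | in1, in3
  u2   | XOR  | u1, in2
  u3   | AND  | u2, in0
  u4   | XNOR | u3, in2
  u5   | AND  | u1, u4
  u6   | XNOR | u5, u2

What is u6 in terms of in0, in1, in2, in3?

u1 = in1 AND in3
u2 = u1 XOR in2 = (in1 AND in3) XOR in2
u3 = u2 AND in0 = ((in1 AND in3) XOR in2) AND in0
u4 = u3 XNOR in2 = (((in1 AND in3) XOR in2) AND in0) XNOR in2
u5 = u1 AND u4 = (in1 AND in3) AND ((((in1 AND in3) XOR in2) AND in0) XNOR in2)
u6 = u5 XNOR u2 = ((in1 AND in3) AND ((((in1 AND in3) XOR in2) AND in0) XNOR in2)) XNOR ((in1 AND in3) XOR in2)

((in1 AND in3) AND ((((in1 AND in3) XOR in2) AND in0) XNOR in2)) XNOR ((in1 AND in3) XOR in2)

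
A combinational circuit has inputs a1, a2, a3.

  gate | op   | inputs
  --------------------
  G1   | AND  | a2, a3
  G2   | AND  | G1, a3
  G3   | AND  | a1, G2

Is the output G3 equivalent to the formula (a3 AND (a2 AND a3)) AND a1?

Yes

G1 = a2 AND a3
G2 = G1 AND a3 = (a2 AND a3) AND a3
G3 = a1 AND G2 = a1 AND ((a2 AND a3) AND a3)
At a1=0, a2=0, a3=0: circuit gives 0, formula gives 0.
At a1=1, a2=1, a3=1: circuit gives 1, formula gives 1.
Agrees on all 8 inputs.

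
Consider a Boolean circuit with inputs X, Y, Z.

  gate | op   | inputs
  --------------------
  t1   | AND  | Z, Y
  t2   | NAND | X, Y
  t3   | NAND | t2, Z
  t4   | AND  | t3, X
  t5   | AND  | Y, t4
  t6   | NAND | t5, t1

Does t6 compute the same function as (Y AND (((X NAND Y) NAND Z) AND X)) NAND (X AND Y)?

t1 = Z AND Y
t2 = X NAND Y
t3 = t2 NAND Z = (X NAND Y) NAND Z
t4 = t3 AND X = ((X NAND Y) NAND Z) AND X
t5 = Y AND t4 = Y AND (((X NAND Y) NAND Z) AND X)
t6 = t5 NAND t1 = (Y AND (((X NAND Y) NAND Z) AND X)) NAND (Z AND Y)
At X=1, Y=1, Z=0: circuit gives 1, formula gives 0.

No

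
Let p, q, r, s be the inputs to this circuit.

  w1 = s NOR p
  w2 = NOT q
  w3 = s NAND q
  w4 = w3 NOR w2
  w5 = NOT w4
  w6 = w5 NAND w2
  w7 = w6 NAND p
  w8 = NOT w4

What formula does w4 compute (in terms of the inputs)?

w2 = NOT q
w3 = s NAND q
w4 = w3 NOR w2 = (s NAND q) NOR NOT q

(s NAND q) NOR NOT q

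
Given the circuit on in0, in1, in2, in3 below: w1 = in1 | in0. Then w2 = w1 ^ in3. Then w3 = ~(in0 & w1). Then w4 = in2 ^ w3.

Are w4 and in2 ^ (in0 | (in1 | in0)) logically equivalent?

No

w1 = in1 | in0
w3 = ~(in0 & w1) = ~(in0 & (in1 | in0))
w4 = in2 ^ w3 = in2 ^ (~(in0 & (in1 | in0)))
At in0=0, in1=0, in2=0, in3=0: circuit gives 1, formula gives 0.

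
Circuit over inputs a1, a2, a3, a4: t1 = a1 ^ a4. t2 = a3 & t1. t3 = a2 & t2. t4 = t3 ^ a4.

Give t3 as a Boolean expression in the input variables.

t1 = a1 ^ a4
t2 = a3 & t1 = a3 & (a1 ^ a4)
t3 = a2 & t2 = a2 & (a3 & (a1 ^ a4))

a2 & (a3 & (a1 ^ a4))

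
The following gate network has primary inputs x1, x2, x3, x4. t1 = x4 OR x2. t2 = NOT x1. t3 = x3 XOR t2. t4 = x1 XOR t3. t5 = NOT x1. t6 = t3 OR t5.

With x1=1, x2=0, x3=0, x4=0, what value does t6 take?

0

t2 = NOT 1 = 0
t3 = 0 XOR 0 = 0
t5 = NOT 1 = 0
t6 = 0 OR 0 = 0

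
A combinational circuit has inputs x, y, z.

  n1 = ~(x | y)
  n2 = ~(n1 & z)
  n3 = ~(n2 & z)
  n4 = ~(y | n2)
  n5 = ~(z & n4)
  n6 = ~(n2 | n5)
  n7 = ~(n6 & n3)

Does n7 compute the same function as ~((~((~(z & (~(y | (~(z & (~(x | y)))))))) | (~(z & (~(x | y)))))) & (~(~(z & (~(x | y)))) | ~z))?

Yes

n1 = ~(x | y)
n2 = ~(n1 & z) = ~((~(x | y)) & z)
n3 = ~(n2 & z) = ~((~((~(x | y)) & z)) & z)
n4 = ~(y | n2) = ~(y | (~((~(x | y)) & z)))
n5 = ~(z & n4) = ~(z & (~(y | (~((~(x | y)) & z)))))
n6 = ~(n2 | n5) = ~((~((~(x | y)) & z)) | (~(z & (~(y | (~((~(x | y)) & z)))))))
n7 = ~(n6 & n3) = ~((~((~((~(x | y)) & z)) | (~(z & (~(y | (~((~(x | y)) & z)))))))) & (~((~((~(x | y)) & z)) & z)))
At x=0, y=0, z=1: circuit gives 0, formula gives 0.
At x=0, y=0, z=0: circuit gives 1, formula gives 1.
Agrees on all 8 inputs.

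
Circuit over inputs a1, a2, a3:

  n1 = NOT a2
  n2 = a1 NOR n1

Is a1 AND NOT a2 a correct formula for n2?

n1 = NOT a2
n2 = a1 NOR n1 = a1 NOR NOT a2
At a1=0, a2=1, a3=0: circuit gives 1, formula gives 0.

No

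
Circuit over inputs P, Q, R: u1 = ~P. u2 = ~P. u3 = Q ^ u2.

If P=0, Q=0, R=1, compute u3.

u2 = ~0 = 1
u3 = 0 ^ 1 = 1

1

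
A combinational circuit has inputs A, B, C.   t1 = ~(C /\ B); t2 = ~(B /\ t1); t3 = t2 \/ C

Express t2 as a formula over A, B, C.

t1 = ~(C /\ B)
t2 = ~(B /\ t1) = ~(B /\ (~(C /\ B)))

~(B /\ (~(C /\ B)))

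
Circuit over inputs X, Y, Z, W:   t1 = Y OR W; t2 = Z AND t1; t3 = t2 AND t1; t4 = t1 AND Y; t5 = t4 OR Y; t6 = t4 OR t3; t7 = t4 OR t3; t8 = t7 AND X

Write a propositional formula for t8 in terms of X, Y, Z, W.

(((Y OR W) AND Y) OR ((Z AND (Y OR W)) AND (Y OR W))) AND X

t1 = Y OR W
t2 = Z AND t1 = Z AND (Y OR W)
t3 = t2 AND t1 = (Z AND (Y OR W)) AND (Y OR W)
t4 = t1 AND Y = (Y OR W) AND Y
t7 = t4 OR t3 = ((Y OR W) AND Y) OR ((Z AND (Y OR W)) AND (Y OR W))
t8 = t7 AND X = (((Y OR W) AND Y) OR ((Z AND (Y OR W)) AND (Y OR W))) AND X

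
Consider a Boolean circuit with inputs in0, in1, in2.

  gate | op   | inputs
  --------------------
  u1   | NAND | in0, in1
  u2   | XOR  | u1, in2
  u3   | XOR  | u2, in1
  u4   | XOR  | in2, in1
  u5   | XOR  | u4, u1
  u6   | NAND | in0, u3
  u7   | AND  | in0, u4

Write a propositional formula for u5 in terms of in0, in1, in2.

u1 = in0 NAND in1
u4 = in2 XOR in1
u5 = u4 XOR u1 = (in2 XOR in1) XOR (in0 NAND in1)

(in2 XOR in1) XOR (in0 NAND in1)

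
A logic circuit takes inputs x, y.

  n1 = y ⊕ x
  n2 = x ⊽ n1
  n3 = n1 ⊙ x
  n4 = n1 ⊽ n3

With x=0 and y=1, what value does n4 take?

0

n1 = 1 ⊕ 0 = 1
n3 = 1 ⊙ 0 = 0
n4 = 1 ⊽ 0 = 0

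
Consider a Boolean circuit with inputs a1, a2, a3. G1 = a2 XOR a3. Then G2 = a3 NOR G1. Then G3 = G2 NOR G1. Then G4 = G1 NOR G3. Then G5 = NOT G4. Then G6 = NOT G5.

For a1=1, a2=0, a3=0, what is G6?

1

G1 = 0 XOR 0 = 0
G2 = 0 NOR 0 = 1
G3 = 1 NOR 0 = 0
G4 = 0 NOR 0 = 1
G5 = NOT 1 = 0
G6 = NOT 0 = 1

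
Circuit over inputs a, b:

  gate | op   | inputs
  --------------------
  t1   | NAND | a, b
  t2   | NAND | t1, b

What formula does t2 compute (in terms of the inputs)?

t1 = a NAND b
t2 = t1 NAND b = (a NAND b) NAND b

(a NAND b) NAND b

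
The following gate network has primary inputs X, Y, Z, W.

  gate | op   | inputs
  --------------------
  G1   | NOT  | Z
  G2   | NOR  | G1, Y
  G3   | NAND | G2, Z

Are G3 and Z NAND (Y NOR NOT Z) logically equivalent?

Yes

G1 = NOT Z
G2 = G1 NOR Y = NOT Z NOR Y
G3 = G2 NAND Z = (NOT Z NOR Y) NAND Z
At X=0, Y=0, Z=1, W=0: circuit gives 0, formula gives 0.
At X=0, Y=0, Z=0, W=0: circuit gives 1, formula gives 1.
Agrees on all 16 inputs.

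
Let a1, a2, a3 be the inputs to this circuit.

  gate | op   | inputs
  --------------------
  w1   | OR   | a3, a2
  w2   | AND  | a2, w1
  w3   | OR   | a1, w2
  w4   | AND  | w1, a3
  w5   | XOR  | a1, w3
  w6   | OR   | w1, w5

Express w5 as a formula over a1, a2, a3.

w1 = a3 OR a2
w2 = a2 AND w1 = a2 AND (a3 OR a2)
w3 = a1 OR w2 = a1 OR (a2 AND (a3 OR a2))
w5 = a1 XOR w3 = a1 XOR (a1 OR (a2 AND (a3 OR a2)))

a1 XOR (a1 OR (a2 AND (a3 OR a2)))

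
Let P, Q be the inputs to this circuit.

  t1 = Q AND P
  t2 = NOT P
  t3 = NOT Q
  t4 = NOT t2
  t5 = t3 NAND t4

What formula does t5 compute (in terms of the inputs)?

NOT Q NAND NOT NOT P

t2 = NOT P
t3 = NOT Q
t4 = NOT t2 = NOT NOT P
t5 = t3 NAND t4 = NOT Q NAND NOT NOT P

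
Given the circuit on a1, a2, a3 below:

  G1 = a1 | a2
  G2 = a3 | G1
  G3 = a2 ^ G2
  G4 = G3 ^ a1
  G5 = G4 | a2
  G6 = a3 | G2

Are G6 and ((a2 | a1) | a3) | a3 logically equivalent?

Yes

G1 = a1 | a2
G2 = a3 | G1 = a3 | (a1 | a2)
G6 = a3 | G2 = a3 | (a3 | (a1 | a2))
At a1=0, a2=0, a3=0: circuit gives 0, formula gives 0.
At a1=0, a2=0, a3=1: circuit gives 1, formula gives 1.
Agrees on all 8 inputs.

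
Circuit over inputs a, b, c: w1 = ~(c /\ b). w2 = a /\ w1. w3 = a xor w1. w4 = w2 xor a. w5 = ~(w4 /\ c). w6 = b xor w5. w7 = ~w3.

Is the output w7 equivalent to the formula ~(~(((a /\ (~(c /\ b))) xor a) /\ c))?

w1 = ~(c /\ b)
w3 = a xor w1 = a xor (~(c /\ b))
w7 = ~w3 = ~(a xor (~(c /\ b)))
At a=0, b=1, c=1: circuit gives 1, formula gives 0.

No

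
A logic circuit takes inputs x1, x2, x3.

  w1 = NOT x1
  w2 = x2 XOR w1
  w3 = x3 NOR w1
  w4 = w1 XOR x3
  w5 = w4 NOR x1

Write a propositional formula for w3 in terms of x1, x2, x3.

x3 NOR NOT x1

w1 = NOT x1
w3 = x3 NOR w1 = x3 NOR NOT x1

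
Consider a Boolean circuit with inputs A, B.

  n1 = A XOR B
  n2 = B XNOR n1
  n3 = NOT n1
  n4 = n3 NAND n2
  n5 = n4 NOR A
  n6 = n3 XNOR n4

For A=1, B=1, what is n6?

n1 = 1 XOR 1 = 0
n2 = 1 XNOR 0 = 0
n3 = NOT 0 = 1
n4 = 1 NAND 0 = 1
n6 = 1 XNOR 1 = 1

1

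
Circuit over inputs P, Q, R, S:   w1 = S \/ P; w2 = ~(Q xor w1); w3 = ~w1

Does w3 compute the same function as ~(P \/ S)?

w1 = S \/ P
w3 = ~w1 = ~(S \/ P)
At P=0, Q=0, R=0, S=1: circuit gives 0, formula gives 0.
At P=0, Q=0, R=0, S=0: circuit gives 1, formula gives 1.
Agrees on all 16 inputs.

Yes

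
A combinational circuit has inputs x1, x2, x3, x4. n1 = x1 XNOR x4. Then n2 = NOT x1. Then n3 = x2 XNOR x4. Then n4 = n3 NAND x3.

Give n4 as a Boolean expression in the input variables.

n3 = x2 XNOR x4
n4 = n3 NAND x3 = (x2 XNOR x4) NAND x3

(x2 XNOR x4) NAND x3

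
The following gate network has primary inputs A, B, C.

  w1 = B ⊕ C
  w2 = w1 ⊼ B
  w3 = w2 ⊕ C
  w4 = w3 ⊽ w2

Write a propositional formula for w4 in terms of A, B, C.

w1 = B ⊕ C
w2 = w1 ⊼ B = (B ⊕ C) ⊼ B
w3 = w2 ⊕ C = ((B ⊕ C) ⊼ B) ⊕ C
w4 = w3 ⊽ w2 = (((B ⊕ C) ⊼ B) ⊕ C) ⊽ ((B ⊕ C) ⊼ B)

(((B ⊕ C) ⊼ B) ⊕ C) ⊽ ((B ⊕ C) ⊼ B)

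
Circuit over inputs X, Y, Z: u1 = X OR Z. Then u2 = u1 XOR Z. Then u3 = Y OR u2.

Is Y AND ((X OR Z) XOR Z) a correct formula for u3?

u1 = X OR Z
u2 = u1 XOR Z = (X OR Z) XOR Z
u3 = Y OR u2 = Y OR ((X OR Z) XOR Z)
At X=0, Y=1, Z=0: circuit gives 1, formula gives 0.

No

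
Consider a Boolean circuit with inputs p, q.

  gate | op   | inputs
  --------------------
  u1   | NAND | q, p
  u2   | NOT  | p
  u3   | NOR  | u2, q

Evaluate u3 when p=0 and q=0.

0

u2 = NOT 0 = 1
u3 = 1 NOR 0 = 0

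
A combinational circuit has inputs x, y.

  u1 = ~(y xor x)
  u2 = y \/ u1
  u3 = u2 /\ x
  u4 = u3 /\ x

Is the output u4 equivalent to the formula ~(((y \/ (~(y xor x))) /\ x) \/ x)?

No

u1 = ~(y xor x)
u2 = y \/ u1 = y \/ (~(y xor x))
u3 = u2 /\ x = (y \/ (~(y xor x))) /\ x
u4 = u3 /\ x = ((y \/ (~(y xor x))) /\ x) /\ x
At x=0, y=0: circuit gives 0, formula gives 1.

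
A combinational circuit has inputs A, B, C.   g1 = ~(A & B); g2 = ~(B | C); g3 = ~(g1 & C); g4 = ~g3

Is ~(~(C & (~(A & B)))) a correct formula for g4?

Yes

g1 = ~(A & B)
g3 = ~(g1 & C) = ~((~(A & B)) & C)
g4 = ~g3 = ~(~((~(A & B)) & C))
At A=0, B=0, C=0: circuit gives 0, formula gives 0.
At A=0, B=0, C=1: circuit gives 1, formula gives 1.
Agrees on all 8 inputs.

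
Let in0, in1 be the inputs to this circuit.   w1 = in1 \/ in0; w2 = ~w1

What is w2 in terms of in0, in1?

w1 = in1 \/ in0
w2 = ~w1 = ~(in1 \/ in0)

~(in1 \/ in0)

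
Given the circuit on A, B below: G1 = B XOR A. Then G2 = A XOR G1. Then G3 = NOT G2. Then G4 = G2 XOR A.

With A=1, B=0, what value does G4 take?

1

G1 = 0 XOR 1 = 1
G2 = 1 XOR 1 = 0
G4 = 0 XOR 1 = 1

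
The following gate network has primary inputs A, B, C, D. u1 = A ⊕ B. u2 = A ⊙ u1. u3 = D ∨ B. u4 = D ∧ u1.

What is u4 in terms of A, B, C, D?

u1 = A ⊕ B
u4 = D ∧ u1 = D ∧ (A ⊕ B)

D ∧ (A ⊕ B)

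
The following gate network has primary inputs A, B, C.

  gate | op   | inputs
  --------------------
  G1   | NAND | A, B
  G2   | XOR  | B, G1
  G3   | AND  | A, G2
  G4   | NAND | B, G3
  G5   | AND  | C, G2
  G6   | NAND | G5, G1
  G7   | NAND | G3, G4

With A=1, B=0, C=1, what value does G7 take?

G1 = 1 NAND 0 = 1
G2 = 0 XOR 1 = 1
G3 = 1 AND 1 = 1
G4 = 0 NAND 1 = 1
G7 = 1 NAND 1 = 0

0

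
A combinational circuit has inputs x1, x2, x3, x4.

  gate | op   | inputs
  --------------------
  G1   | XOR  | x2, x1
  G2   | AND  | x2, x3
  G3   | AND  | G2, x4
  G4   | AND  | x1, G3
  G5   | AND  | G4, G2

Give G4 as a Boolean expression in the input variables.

G2 = x2 AND x3
G3 = G2 AND x4 = (x2 AND x3) AND x4
G4 = x1 AND G3 = x1 AND ((x2 AND x3) AND x4)

x1 AND ((x2 AND x3) AND x4)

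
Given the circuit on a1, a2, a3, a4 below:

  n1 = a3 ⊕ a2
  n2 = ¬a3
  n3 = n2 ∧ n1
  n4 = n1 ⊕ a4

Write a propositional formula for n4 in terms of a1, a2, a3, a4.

n1 = a3 ⊕ a2
n4 = n1 ⊕ a4 = (a3 ⊕ a2) ⊕ a4

(a3 ⊕ a2) ⊕ a4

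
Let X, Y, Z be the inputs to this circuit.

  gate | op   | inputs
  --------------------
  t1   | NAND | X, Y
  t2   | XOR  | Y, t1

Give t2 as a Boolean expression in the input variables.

t1 = X NAND Y
t2 = Y XOR t1 = Y XOR (X NAND Y)

Y XOR (X NAND Y)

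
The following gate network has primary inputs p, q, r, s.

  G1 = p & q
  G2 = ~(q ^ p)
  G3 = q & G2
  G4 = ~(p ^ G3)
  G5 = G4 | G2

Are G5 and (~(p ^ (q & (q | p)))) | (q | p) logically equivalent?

G2 = ~(q ^ p)
G3 = q & G2 = q & (~(q ^ p))
G4 = ~(p ^ G3) = ~(p ^ (q & (~(q ^ p))))
G5 = G4 | G2 = (~(p ^ (q & (~(q ^ p))))) | (~(q ^ p))
At p=1, q=0, r=0, s=0: circuit gives 0, formula gives 1.

No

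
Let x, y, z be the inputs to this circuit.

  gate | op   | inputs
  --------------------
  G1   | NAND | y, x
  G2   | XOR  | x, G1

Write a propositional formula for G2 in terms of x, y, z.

x XOR (y NAND x)

G1 = y NAND x
G2 = x XOR G1 = x XOR (y NAND x)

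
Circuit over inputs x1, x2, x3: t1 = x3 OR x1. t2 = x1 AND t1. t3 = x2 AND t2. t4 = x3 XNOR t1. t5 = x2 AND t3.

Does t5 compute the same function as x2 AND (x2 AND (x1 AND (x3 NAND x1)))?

t1 = x3 OR x1
t2 = x1 AND t1 = x1 AND (x3 OR x1)
t3 = x2 AND t2 = x2 AND (x1 AND (x3 OR x1))
t5 = x2 AND t3 = x2 AND (x2 AND (x1 AND (x3 OR x1)))
At x1=1, x2=1, x3=1: circuit gives 1, formula gives 0.

No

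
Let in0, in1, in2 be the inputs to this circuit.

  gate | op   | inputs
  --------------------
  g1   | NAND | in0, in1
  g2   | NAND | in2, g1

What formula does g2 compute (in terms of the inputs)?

in2 NAND (in0 NAND in1)

g1 = in0 NAND in1
g2 = in2 NAND g1 = in2 NAND (in0 NAND in1)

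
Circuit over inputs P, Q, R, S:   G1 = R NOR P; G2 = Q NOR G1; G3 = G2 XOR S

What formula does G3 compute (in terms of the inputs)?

(Q NOR (R NOR P)) XOR S

G1 = R NOR P
G2 = Q NOR G1 = Q NOR (R NOR P)
G3 = G2 XOR S = (Q NOR (R NOR P)) XOR S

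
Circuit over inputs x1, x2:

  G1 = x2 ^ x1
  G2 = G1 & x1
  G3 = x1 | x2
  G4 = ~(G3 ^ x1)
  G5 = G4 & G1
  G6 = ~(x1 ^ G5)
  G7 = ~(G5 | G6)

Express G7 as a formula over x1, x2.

~(((~((x1 | x2) ^ x1)) & (x2 ^ x1)) | (~(x1 ^ ((~((x1 | x2) ^ x1)) & (x2 ^ x1)))))

G1 = x2 ^ x1
G3 = x1 | x2
G4 = ~(G3 ^ x1) = ~((x1 | x2) ^ x1)
G5 = G4 & G1 = (~((x1 | x2) ^ x1)) & (x2 ^ x1)
G6 = ~(x1 ^ G5) = ~(x1 ^ ((~((x1 | x2) ^ x1)) & (x2 ^ x1)))
G7 = ~(G5 | G6) = ~(((~((x1 | x2) ^ x1)) & (x2 ^ x1)) | (~(x1 ^ ((~((x1 | x2) ^ x1)) & (x2 ^ x1)))))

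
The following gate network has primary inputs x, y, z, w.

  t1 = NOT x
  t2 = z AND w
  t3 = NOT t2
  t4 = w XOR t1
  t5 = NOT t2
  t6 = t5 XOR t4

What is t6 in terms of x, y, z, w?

NOT (z AND w) XOR (w XOR NOT x)

t1 = NOT x
t2 = z AND w
t4 = w XOR t1 = w XOR NOT x
t5 = NOT t2 = NOT (z AND w)
t6 = t5 XOR t4 = NOT (z AND w) XOR (w XOR NOT x)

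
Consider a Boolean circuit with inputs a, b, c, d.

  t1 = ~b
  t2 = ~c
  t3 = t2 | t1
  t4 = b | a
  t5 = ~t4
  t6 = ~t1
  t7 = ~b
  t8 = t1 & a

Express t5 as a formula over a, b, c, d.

~(b | a)

t4 = b | a
t5 = ~t4 = ~(b | a)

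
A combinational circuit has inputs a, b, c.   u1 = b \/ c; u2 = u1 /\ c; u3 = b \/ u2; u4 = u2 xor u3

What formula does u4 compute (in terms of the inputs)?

((b \/ c) /\ c) xor (b \/ ((b \/ c) /\ c))

u1 = b \/ c
u2 = u1 /\ c = (b \/ c) /\ c
u3 = b \/ u2 = b \/ ((b \/ c) /\ c)
u4 = u2 xor u3 = ((b \/ c) /\ c) xor (b \/ ((b \/ c) /\ c))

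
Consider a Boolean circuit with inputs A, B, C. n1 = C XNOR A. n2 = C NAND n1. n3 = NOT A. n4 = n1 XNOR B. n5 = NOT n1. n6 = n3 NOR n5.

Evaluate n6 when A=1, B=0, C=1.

n1 = 1 XNOR 1 = 1
n3 = NOT 1 = 0
n5 = NOT 1 = 0
n6 = 0 NOR 0 = 1

1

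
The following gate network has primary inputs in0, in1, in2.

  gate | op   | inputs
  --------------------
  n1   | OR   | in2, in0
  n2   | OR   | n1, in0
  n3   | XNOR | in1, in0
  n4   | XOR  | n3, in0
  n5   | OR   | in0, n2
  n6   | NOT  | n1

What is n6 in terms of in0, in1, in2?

NOT (in2 OR in0)

n1 = in2 OR in0
n6 = NOT n1 = NOT (in2 OR in0)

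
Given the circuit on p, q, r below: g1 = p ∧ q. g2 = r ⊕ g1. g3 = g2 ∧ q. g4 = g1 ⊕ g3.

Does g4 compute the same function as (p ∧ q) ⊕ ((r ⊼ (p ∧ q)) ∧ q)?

g1 = p ∧ q
g2 = r ⊕ g1 = r ⊕ (p ∧ q)
g3 = g2 ∧ q = (r ⊕ (p ∧ q)) ∧ q
g4 = g1 ⊕ g3 = (p ∧ q) ⊕ ((r ⊕ (p ∧ q)) ∧ q)
At p=0, q=1, r=0: circuit gives 0, formula gives 1.

No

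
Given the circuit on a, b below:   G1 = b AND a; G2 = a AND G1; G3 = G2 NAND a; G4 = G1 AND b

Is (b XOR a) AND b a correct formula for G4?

G1 = b AND a
G4 = G1 AND b = (b AND a) AND b
At a=0, b=1: circuit gives 0, formula gives 1.

No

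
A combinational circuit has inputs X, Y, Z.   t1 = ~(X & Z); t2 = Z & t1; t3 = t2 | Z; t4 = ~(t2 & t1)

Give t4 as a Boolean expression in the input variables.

~((Z & (~(X & Z))) & (~(X & Z)))

t1 = ~(X & Z)
t2 = Z & t1 = Z & (~(X & Z))
t4 = ~(t2 & t1) = ~((Z & (~(X & Z))) & (~(X & Z)))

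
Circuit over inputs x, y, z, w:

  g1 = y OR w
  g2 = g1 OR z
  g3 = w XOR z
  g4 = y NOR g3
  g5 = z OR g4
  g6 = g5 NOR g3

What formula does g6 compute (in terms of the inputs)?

g3 = w XOR z
g4 = y NOR g3 = y NOR (w XOR z)
g5 = z OR g4 = z OR (y NOR (w XOR z))
g6 = g5 NOR g3 = (z OR (y NOR (w XOR z))) NOR (w XOR z)

(z OR (y NOR (w XOR z))) NOR (w XOR z)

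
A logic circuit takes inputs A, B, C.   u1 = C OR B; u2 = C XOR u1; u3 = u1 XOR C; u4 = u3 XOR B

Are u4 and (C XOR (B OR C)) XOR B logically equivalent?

Yes

u1 = C OR B
u3 = u1 XOR C = (C OR B) XOR C
u4 = u3 XOR B = ((C OR B) XOR C) XOR B
At A=0, B=0, C=0: circuit gives 0, formula gives 0.
At A=0, B=1, C=1: circuit gives 1, formula gives 1.
Agrees on all 8 inputs.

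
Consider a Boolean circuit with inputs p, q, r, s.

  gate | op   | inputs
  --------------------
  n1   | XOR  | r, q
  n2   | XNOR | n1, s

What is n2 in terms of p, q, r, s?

n1 = r XOR q
n2 = n1 XNOR s = (r XOR q) XNOR s

(r XOR q) XNOR s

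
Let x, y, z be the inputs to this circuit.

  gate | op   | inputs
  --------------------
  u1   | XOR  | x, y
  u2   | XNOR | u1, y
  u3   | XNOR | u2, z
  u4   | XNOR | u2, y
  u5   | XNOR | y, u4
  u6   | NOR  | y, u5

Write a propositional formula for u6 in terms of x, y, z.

y NOR (y XNOR (((x XOR y) XNOR y) XNOR y))

u1 = x XOR y
u2 = u1 XNOR y = (x XOR y) XNOR y
u4 = u2 XNOR y = ((x XOR y) XNOR y) XNOR y
u5 = y XNOR u4 = y XNOR (((x XOR y) XNOR y) XNOR y)
u6 = y NOR u5 = y NOR (y XNOR (((x XOR y) XNOR y) XNOR y))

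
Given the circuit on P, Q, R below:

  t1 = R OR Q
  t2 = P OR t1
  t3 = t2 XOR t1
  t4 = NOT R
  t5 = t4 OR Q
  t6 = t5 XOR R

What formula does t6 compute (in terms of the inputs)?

t4 = NOT R
t5 = t4 OR Q = NOT R OR Q
t6 = t5 XOR R = (NOT R OR Q) XOR R

(NOT R OR Q) XOR R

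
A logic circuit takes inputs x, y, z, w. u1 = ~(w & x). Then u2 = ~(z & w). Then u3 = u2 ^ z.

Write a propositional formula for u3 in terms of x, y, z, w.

(~(z & w)) ^ z

u2 = ~(z & w)
u3 = u2 ^ z = (~(z & w)) ^ z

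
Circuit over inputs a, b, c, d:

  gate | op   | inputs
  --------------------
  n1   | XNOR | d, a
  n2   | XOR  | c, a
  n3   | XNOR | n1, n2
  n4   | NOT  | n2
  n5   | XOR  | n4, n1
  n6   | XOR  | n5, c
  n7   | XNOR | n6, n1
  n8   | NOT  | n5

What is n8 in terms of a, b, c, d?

n1 = d XNOR a
n2 = c XOR a
n4 = NOT n2 = NOT (c XOR a)
n5 = n4 XOR n1 = NOT (c XOR a) XOR (d XNOR a)
n8 = NOT n5 = NOT (NOT (c XOR a) XOR (d XNOR a))

NOT (NOT (c XOR a) XOR (d XNOR a))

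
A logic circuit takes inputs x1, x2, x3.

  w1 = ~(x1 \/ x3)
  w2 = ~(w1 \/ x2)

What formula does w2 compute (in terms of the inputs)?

~((~(x1 \/ x3)) \/ x2)

w1 = ~(x1 \/ x3)
w2 = ~(w1 \/ x2) = ~((~(x1 \/ x3)) \/ x2)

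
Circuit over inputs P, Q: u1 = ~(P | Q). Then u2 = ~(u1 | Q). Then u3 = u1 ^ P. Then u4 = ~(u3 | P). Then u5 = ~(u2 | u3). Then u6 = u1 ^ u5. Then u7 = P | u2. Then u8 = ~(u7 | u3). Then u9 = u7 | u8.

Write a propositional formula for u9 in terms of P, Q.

(P | (~((~(P | Q)) | Q))) | (~((P | (~((~(P | Q)) | Q))) | ((~(P | Q)) ^ P)))

u1 = ~(P | Q)
u2 = ~(u1 | Q) = ~((~(P | Q)) | Q)
u3 = u1 ^ P = (~(P | Q)) ^ P
u7 = P | u2 = P | (~((~(P | Q)) | Q))
u8 = ~(u7 | u3) = ~((P | (~((~(P | Q)) | Q))) | ((~(P | Q)) ^ P))
u9 = u7 | u8 = (P | (~((~(P | Q)) | Q))) | (~((P | (~((~(P | Q)) | Q))) | ((~(P | Q)) ^ P)))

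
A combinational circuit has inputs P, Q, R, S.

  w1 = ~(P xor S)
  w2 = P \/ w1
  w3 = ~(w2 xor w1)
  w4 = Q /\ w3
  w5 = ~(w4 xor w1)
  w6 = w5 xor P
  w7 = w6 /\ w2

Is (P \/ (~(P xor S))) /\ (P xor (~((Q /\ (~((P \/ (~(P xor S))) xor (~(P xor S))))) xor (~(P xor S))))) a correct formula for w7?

w1 = ~(P xor S)
w2 = P \/ w1 = P \/ (~(P xor S))
w3 = ~(w2 xor w1) = ~((P \/ (~(P xor S))) xor (~(P xor S)))
w4 = Q /\ w3 = Q /\ (~((P \/ (~(P xor S))) xor (~(P xor S))))
w5 = ~(w4 xor w1) = ~((Q /\ (~((P \/ (~(P xor S))) xor (~(P xor S))))) xor (~(P xor S)))
w6 = w5 xor P = (~((Q /\ (~((P \/ (~(P xor S))) xor (~(P xor S))))) xor (~(P xor S)))) xor P
w7 = w6 /\ w2 = ((~((Q /\ (~((P \/ (~(P xor S))) xor (~(P xor S))))) xor (~(P xor S)))) xor P) /\ (P \/ (~(P xor S)))
At P=0, Q=0, R=0, S=0: circuit gives 0, formula gives 0.
At P=0, Q=1, R=0, S=0: circuit gives 1, formula gives 1.
Agrees on all 16 inputs.

Yes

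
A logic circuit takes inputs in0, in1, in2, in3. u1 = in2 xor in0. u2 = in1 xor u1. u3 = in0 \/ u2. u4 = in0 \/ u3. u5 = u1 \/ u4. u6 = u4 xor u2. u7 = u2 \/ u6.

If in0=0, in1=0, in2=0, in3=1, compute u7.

u1 = 0 xor 0 = 0
u2 = 0 xor 0 = 0
u3 = 0 \/ 0 = 0
u4 = 0 \/ 0 = 0
u6 = 0 xor 0 = 0
u7 = 0 \/ 0 = 0

0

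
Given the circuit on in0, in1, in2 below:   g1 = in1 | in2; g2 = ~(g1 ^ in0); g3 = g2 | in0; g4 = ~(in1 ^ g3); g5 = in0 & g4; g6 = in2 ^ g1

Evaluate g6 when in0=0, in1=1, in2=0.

g1 = 1 | 0 = 1
g6 = 0 ^ 1 = 1

1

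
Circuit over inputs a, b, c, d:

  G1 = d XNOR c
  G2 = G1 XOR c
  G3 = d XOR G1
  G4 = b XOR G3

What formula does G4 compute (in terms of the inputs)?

b XOR (d XOR (d XNOR c))

G1 = d XNOR c
G3 = d XOR G1 = d XOR (d XNOR c)
G4 = b XOR G3 = b XOR (d XOR (d XNOR c))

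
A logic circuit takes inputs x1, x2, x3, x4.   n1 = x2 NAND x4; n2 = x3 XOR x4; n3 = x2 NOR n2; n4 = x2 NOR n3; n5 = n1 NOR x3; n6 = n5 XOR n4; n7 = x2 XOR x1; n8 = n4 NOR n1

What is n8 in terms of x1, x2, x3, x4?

n1 = x2 NAND x4
n2 = x3 XOR x4
n3 = x2 NOR n2 = x2 NOR (x3 XOR x4)
n4 = x2 NOR n3 = x2 NOR (x2 NOR (x3 XOR x4))
n8 = n4 NOR n1 = (x2 NOR (x2 NOR (x3 XOR x4))) NOR (x2 NAND x4)

(x2 NOR (x2 NOR (x3 XOR x4))) NOR (x2 NAND x4)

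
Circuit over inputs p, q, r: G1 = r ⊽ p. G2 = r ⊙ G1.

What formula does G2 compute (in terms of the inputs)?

r ⊙ (r ⊽ p)

G1 = r ⊽ p
G2 = r ⊙ G1 = r ⊙ (r ⊽ p)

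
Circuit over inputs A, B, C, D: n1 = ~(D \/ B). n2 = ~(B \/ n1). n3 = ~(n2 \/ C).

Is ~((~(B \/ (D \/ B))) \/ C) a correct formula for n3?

n1 = ~(D \/ B)
n2 = ~(B \/ n1) = ~(B \/ (~(D \/ B)))
n3 = ~(n2 \/ C) = ~((~(B \/ (~(D \/ B)))) \/ C)
At A=0, B=0, C=0, D=0: circuit gives 1, formula gives 0.

No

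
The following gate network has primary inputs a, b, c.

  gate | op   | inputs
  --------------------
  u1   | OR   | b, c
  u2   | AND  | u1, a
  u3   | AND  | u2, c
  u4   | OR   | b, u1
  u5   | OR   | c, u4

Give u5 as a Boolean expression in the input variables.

u1 = b OR c
u4 = b OR u1 = b OR (b OR c)
u5 = c OR u4 = c OR (b OR (b OR c))

c OR (b OR (b OR c))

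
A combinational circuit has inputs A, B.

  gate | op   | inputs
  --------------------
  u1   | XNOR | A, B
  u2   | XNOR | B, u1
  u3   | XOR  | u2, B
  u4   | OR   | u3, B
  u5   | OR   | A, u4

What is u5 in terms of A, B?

A OR (((B XNOR (A XNOR B)) XOR B) OR B)

u1 = A XNOR B
u2 = B XNOR u1 = B XNOR (A XNOR B)
u3 = u2 XOR B = (B XNOR (A XNOR B)) XOR B
u4 = u3 OR B = ((B XNOR (A XNOR B)) XOR B) OR B
u5 = A OR u4 = A OR (((B XNOR (A XNOR B)) XOR B) OR B)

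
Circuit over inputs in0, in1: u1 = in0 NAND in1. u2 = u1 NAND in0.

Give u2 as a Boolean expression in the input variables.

u1 = in0 NAND in1
u2 = u1 NAND in0 = (in0 NAND in1) NAND in0

(in0 NAND in1) NAND in0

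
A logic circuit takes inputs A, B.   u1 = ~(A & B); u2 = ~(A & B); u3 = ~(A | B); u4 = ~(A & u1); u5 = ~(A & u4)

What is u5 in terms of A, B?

u1 = ~(A & B)
u4 = ~(A & u1) = ~(A & (~(A & B)))
u5 = ~(A & u4) = ~(A & (~(A & (~(A & B)))))

~(A & (~(A & (~(A & B)))))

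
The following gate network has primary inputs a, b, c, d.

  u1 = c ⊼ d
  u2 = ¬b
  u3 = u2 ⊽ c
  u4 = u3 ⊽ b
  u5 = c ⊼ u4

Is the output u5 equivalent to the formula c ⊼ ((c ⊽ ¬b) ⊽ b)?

Yes

u2 = ¬b
u3 = u2 ⊽ c = ¬b ⊽ c
u4 = u3 ⊽ b = (¬b ⊽ c) ⊽ b
u5 = c ⊼ u4 = c ⊼ ((¬b ⊽ c) ⊽ b)
At a=0, b=0, c=1, d=0: circuit gives 0, formula gives 0.
At a=0, b=0, c=0, d=0: circuit gives 1, formula gives 1.
Agrees on all 16 inputs.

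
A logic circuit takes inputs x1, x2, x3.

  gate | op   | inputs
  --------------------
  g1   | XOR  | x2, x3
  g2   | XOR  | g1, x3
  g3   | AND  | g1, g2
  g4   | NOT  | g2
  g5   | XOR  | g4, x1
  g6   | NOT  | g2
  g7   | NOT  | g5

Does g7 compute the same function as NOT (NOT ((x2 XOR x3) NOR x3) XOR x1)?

No

g1 = x2 XOR x3
g2 = g1 XOR x3 = (x2 XOR x3) XOR x3
g4 = NOT g2 = NOT ((x2 XOR x3) XOR x3)
g5 = g4 XOR x1 = NOT ((x2 XOR x3) XOR x3) XOR x1
g7 = NOT g5 = NOT (NOT ((x2 XOR x3) XOR x3) XOR x1)
At x1=0, x2=0, x3=0: circuit gives 0, formula gives 1.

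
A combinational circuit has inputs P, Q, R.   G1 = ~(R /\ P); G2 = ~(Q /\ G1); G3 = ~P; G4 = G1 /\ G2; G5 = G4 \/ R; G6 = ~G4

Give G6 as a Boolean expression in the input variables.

~((~(R /\ P)) /\ (~(Q /\ (~(R /\ P)))))

G1 = ~(R /\ P)
G2 = ~(Q /\ G1) = ~(Q /\ (~(R /\ P)))
G4 = G1 /\ G2 = (~(R /\ P)) /\ (~(Q /\ (~(R /\ P))))
G6 = ~G4 = ~((~(R /\ P)) /\ (~(Q /\ (~(R /\ P)))))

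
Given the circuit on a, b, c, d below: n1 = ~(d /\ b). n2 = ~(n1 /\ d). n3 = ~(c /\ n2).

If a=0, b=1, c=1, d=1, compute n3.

n1 = ~(1 /\ 1) = 0
n2 = ~(0 /\ 1) = 1
n3 = ~(1 /\ 1) = 0

0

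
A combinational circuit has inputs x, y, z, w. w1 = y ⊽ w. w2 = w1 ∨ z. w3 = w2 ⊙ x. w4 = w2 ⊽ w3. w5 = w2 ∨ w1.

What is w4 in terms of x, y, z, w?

((y ⊽ w) ∨ z) ⊽ (((y ⊽ w) ∨ z) ⊙ x)

w1 = y ⊽ w
w2 = w1 ∨ z = (y ⊽ w) ∨ z
w3 = w2 ⊙ x = ((y ⊽ w) ∨ z) ⊙ x
w4 = w2 ⊽ w3 = ((y ⊽ w) ∨ z) ⊽ (((y ⊽ w) ∨ z) ⊙ x)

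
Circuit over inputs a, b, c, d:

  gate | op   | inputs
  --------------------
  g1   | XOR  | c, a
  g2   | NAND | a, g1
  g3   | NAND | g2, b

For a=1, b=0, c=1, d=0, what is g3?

g1 = 1 XOR 1 = 0
g2 = 1 NAND 0 = 1
g3 = 1 NAND 0 = 1

1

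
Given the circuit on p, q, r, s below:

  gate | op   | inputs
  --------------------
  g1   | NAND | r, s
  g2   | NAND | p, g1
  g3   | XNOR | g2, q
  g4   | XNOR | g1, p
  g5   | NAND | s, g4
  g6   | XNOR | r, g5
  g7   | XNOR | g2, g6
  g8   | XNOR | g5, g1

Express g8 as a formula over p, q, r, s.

g1 = r NAND s
g4 = g1 XNOR p = (r NAND s) XNOR p
g5 = s NAND g4 = s NAND ((r NAND s) XNOR p)
g8 = g5 XNOR g1 = (s NAND ((r NAND s) XNOR p)) XNOR (r NAND s)

(s NAND ((r NAND s) XNOR p)) XNOR (r NAND s)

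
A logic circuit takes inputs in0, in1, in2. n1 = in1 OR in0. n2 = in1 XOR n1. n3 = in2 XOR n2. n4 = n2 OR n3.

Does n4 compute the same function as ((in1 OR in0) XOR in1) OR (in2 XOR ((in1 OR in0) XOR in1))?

n1 = in1 OR in0
n2 = in1 XOR n1 = in1 XOR (in1 OR in0)
n3 = in2 XOR n2 = in2 XOR (in1 XOR (in1 OR in0))
n4 = n2 OR n3 = (in1 XOR (in1 OR in0)) OR (in2 XOR (in1 XOR (in1 OR in0)))
At in0=0, in1=0, in2=0: circuit gives 0, formula gives 0.
At in0=0, in1=0, in2=1: circuit gives 1, formula gives 1.
Agrees on all 8 inputs.

Yes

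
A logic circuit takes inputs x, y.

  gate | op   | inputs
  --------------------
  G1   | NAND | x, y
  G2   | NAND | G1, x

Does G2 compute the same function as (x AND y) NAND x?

G1 = x NAND y
G2 = G1 NAND x = (x NAND y) NAND x
At x=1, y=0: circuit gives 0, formula gives 1.

No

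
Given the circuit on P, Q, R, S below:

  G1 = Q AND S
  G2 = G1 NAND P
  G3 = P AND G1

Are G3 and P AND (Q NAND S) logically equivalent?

G1 = Q AND S
G3 = P AND G1 = P AND (Q AND S)
At P=1, Q=0, R=0, S=0: circuit gives 0, formula gives 1.

No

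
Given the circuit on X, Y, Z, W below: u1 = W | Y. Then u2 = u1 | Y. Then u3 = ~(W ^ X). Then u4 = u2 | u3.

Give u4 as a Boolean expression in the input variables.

u1 = W | Y
u2 = u1 | Y = (W | Y) | Y
u3 = ~(W ^ X)
u4 = u2 | u3 = ((W | Y) | Y) | (~(W ^ X))

((W | Y) | Y) | (~(W ^ X))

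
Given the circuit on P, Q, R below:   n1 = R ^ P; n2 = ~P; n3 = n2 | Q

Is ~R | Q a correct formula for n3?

No

n2 = ~P
n3 = n2 | Q = ~P | Q
At P=0, Q=0, R=1: circuit gives 1, formula gives 0.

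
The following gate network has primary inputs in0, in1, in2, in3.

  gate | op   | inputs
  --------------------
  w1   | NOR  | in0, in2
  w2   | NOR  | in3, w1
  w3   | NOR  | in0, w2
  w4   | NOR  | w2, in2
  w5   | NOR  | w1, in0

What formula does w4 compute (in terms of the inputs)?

w1 = in0 NOR in2
w2 = in3 NOR w1 = in3 NOR (in0 NOR in2)
w4 = w2 NOR in2 = (in3 NOR (in0 NOR in2)) NOR in2

(in3 NOR (in0 NOR in2)) NOR in2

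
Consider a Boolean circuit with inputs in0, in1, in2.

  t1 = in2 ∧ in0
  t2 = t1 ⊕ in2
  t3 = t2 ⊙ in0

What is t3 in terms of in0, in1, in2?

((in2 ∧ in0) ⊕ in2) ⊙ in0

t1 = in2 ∧ in0
t2 = t1 ⊕ in2 = (in2 ∧ in0) ⊕ in2
t3 = t2 ⊙ in0 = ((in2 ∧ in0) ⊕ in2) ⊙ in0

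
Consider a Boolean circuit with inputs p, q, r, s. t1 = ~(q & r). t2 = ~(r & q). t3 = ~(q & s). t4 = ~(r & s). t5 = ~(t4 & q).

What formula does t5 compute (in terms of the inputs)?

~((~(r & s)) & q)

t4 = ~(r & s)
t5 = ~(t4 & q) = ~((~(r & s)) & q)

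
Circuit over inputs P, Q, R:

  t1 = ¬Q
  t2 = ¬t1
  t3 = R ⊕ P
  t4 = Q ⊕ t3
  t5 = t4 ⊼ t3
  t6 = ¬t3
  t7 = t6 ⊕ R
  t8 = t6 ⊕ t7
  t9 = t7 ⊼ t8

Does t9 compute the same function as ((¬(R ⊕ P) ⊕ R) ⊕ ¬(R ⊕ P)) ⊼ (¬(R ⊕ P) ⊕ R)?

t3 = R ⊕ P
t6 = ¬t3 = ¬(R ⊕ P)
t7 = t6 ⊕ R = ¬(R ⊕ P) ⊕ R
t8 = t6 ⊕ t7 = ¬(R ⊕ P) ⊕ (¬(R ⊕ P) ⊕ R)
t9 = t7 ⊼ t8 = (¬(R ⊕ P) ⊕ R) ⊼ (¬(R ⊕ P) ⊕ (¬(R ⊕ P) ⊕ R))
At P=0, Q=0, R=1: circuit gives 0, formula gives 0.
At P=0, Q=0, R=0: circuit gives 1, formula gives 1.
Agrees on all 8 inputs.

Yes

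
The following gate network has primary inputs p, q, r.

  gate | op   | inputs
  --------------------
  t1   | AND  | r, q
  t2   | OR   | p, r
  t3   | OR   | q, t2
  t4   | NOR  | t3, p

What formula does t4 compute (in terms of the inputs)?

(q OR (p OR r)) NOR p

t2 = p OR r
t3 = q OR t2 = q OR (p OR r)
t4 = t3 NOR p = (q OR (p OR r)) NOR p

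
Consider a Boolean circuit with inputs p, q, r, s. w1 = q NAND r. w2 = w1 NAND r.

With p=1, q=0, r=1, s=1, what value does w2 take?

w1 = 0 NAND 1 = 1
w2 = 1 NAND 1 = 0

0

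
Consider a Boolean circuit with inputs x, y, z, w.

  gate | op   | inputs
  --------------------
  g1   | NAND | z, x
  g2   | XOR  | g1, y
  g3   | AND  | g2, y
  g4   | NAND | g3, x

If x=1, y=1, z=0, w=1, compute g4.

1

g1 = 0 NAND 1 = 1
g2 = 1 XOR 1 = 0
g3 = 0 AND 1 = 0
g4 = 0 NAND 1 = 1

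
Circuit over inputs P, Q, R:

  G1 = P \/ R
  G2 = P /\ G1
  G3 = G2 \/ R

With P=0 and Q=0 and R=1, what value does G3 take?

1

G1 = 0 \/ 1 = 1
G2 = 0 /\ 1 = 0
G3 = 0 \/ 1 = 1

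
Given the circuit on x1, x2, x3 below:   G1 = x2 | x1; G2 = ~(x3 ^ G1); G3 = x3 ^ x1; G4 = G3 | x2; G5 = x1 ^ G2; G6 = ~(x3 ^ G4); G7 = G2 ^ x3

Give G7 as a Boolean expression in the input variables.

G1 = x2 | x1
G2 = ~(x3 ^ G1) = ~(x3 ^ (x2 | x1))
G7 = G2 ^ x3 = (~(x3 ^ (x2 | x1))) ^ x3

(~(x3 ^ (x2 | x1))) ^ x3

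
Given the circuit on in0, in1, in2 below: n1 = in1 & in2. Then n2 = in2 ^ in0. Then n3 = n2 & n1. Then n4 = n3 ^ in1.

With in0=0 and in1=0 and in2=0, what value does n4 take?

n1 = 0 & 0 = 0
n2 = 0 ^ 0 = 0
n3 = 0 & 0 = 0
n4 = 0 ^ 0 = 0

0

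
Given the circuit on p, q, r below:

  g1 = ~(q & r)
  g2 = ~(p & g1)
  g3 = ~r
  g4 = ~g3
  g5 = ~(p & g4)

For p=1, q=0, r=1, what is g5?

g3 = ~1 = 0
g4 = ~0 = 1
g5 = ~(1 & 1) = 0

0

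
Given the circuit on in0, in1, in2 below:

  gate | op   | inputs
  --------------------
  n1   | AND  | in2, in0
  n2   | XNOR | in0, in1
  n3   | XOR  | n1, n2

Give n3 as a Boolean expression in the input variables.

n1 = in2 AND in0
n2 = in0 XNOR in1
n3 = n1 XOR n2 = (in2 AND in0) XOR (in0 XNOR in1)

(in2 AND in0) XOR (in0 XNOR in1)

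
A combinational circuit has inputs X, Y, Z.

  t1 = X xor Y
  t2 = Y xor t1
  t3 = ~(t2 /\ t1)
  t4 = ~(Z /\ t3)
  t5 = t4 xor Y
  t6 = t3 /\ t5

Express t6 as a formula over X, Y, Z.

(~((Y xor (X xor Y)) /\ (X xor Y))) /\ ((~(Z /\ (~((Y xor (X xor Y)) /\ (X xor Y))))) xor Y)

t1 = X xor Y
t2 = Y xor t1 = Y xor (X xor Y)
t3 = ~(t2 /\ t1) = ~((Y xor (X xor Y)) /\ (X xor Y))
t4 = ~(Z /\ t3) = ~(Z /\ (~((Y xor (X xor Y)) /\ (X xor Y))))
t5 = t4 xor Y = (~(Z /\ (~((Y xor (X xor Y)) /\ (X xor Y))))) xor Y
t6 = t3 /\ t5 = (~((Y xor (X xor Y)) /\ (X xor Y))) /\ ((~(Z /\ (~((Y xor (X xor Y)) /\ (X xor Y))))) xor Y)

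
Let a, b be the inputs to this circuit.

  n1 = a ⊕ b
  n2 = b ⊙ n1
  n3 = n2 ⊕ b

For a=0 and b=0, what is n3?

1

n1 = 0 ⊕ 0 = 0
n2 = 0 ⊙ 0 = 1
n3 = 1 ⊕ 0 = 1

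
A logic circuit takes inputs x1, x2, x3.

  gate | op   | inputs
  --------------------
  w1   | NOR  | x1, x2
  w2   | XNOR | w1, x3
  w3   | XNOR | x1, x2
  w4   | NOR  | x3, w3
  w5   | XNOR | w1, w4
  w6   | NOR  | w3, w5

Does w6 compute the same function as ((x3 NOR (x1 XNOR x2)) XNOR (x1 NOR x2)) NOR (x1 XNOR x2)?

w1 = x1 NOR x2
w3 = x1 XNOR x2
w4 = x3 NOR w3 = x3 NOR (x1 XNOR x2)
w5 = w1 XNOR w4 = (x1 NOR x2) XNOR (x3 NOR (x1 XNOR x2))
w6 = w3 NOR w5 = (x1 XNOR x2) NOR ((x1 NOR x2) XNOR (x3 NOR (x1 XNOR x2)))
At x1=0, x2=0, x3=0: circuit gives 0, formula gives 0.
At x1=0, x2=1, x3=0: circuit gives 1, formula gives 1.
Agrees on all 8 inputs.

Yes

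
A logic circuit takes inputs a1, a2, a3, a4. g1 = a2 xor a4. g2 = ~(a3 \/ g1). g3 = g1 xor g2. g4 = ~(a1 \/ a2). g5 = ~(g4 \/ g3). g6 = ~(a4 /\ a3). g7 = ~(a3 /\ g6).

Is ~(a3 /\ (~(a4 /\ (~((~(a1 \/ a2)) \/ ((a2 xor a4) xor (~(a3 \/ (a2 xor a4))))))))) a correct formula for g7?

g6 = ~(a4 /\ a3)
g7 = ~(a3 /\ g6) = ~(a3 /\ (~(a4 /\ a3)))
At a1=0, a2=0, a3=1, a4=1: circuit gives 1, formula gives 0.

No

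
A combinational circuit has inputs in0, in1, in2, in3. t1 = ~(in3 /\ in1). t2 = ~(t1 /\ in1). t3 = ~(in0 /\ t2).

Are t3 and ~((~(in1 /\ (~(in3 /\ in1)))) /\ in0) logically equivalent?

Yes

t1 = ~(in3 /\ in1)
t2 = ~(t1 /\ in1) = ~((~(in3 /\ in1)) /\ in1)
t3 = ~(in0 /\ t2) = ~(in0 /\ (~((~(in3 /\ in1)) /\ in1)))
At in0=1, in1=0, in2=0, in3=0: circuit gives 0, formula gives 0.
At in0=0, in1=0, in2=0, in3=0: circuit gives 1, formula gives 1.
Agrees on all 16 inputs.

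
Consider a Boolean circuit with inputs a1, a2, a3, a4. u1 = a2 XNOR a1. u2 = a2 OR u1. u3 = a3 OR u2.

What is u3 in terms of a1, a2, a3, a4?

a3 OR (a2 OR (a2 XNOR a1))

u1 = a2 XNOR a1
u2 = a2 OR u1 = a2 OR (a2 XNOR a1)
u3 = a3 OR u2 = a3 OR (a2 OR (a2 XNOR a1))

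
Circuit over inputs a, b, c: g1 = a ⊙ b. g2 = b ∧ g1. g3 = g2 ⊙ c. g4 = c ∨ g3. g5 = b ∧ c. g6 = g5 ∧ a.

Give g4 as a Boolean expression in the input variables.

c ∨ ((b ∧ (a ⊙ b)) ⊙ c)

g1 = a ⊙ b
g2 = b ∧ g1 = b ∧ (a ⊙ b)
g3 = g2 ⊙ c = (b ∧ (a ⊙ b)) ⊙ c
g4 = c ∨ g3 = c ∨ ((b ∧ (a ⊙ b)) ⊙ c)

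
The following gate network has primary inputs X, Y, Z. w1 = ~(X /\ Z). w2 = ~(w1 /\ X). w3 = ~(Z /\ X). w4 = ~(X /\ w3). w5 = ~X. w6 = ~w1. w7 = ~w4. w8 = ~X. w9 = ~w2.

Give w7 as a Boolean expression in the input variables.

~(~(X /\ (~(Z /\ X))))

w3 = ~(Z /\ X)
w4 = ~(X /\ w3) = ~(X /\ (~(Z /\ X)))
w7 = ~w4 = ~(~(X /\ (~(Z /\ X))))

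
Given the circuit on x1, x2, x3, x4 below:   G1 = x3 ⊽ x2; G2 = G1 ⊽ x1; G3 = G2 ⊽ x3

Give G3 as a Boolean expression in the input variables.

G1 = x3 ⊽ x2
G2 = G1 ⊽ x1 = (x3 ⊽ x2) ⊽ x1
G3 = G2 ⊽ x3 = ((x3 ⊽ x2) ⊽ x1) ⊽ x3

((x3 ⊽ x2) ⊽ x1) ⊽ x3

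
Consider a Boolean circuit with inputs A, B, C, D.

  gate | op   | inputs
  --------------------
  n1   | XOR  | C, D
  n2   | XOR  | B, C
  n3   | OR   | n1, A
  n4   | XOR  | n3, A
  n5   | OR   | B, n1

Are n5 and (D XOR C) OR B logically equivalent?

Yes

n1 = C XOR D
n5 = B OR n1 = B OR (C XOR D)
At A=0, B=0, C=0, D=0: circuit gives 0, formula gives 0.
At A=0, B=0, C=0, D=1: circuit gives 1, formula gives 1.
Agrees on all 16 inputs.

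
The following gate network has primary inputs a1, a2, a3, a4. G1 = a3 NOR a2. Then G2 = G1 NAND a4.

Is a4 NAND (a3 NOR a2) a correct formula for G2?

G1 = a3 NOR a2
G2 = G1 NAND a4 = (a3 NOR a2) NAND a4
At a1=0, a2=0, a3=0, a4=1: circuit gives 0, formula gives 0.
At a1=0, a2=0, a3=0, a4=0: circuit gives 1, formula gives 1.
Agrees on all 16 inputs.

Yes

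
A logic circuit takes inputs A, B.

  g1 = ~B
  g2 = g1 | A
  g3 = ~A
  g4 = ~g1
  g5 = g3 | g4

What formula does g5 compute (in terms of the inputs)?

g1 = ~B
g3 = ~A
g4 = ~g1 = ~~B
g5 = g3 | g4 = ~A | ~~B

~A | ~~B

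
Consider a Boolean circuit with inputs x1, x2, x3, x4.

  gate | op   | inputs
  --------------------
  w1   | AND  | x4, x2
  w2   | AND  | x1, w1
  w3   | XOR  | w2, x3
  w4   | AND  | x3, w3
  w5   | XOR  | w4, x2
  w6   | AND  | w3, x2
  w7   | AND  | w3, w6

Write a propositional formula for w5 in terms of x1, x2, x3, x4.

(x3 AND ((x1 AND (x4 AND x2)) XOR x3)) XOR x2

w1 = x4 AND x2
w2 = x1 AND w1 = x1 AND (x4 AND x2)
w3 = w2 XOR x3 = (x1 AND (x4 AND x2)) XOR x3
w4 = x3 AND w3 = x3 AND ((x1 AND (x4 AND x2)) XOR x3)
w5 = w4 XOR x2 = (x3 AND ((x1 AND (x4 AND x2)) XOR x3)) XOR x2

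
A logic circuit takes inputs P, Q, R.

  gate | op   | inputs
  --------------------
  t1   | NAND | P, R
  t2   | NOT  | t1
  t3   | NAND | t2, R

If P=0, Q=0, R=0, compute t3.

t1 = 0 NAND 0 = 1
t2 = NOT 1 = 0
t3 = 0 NAND 0 = 1

1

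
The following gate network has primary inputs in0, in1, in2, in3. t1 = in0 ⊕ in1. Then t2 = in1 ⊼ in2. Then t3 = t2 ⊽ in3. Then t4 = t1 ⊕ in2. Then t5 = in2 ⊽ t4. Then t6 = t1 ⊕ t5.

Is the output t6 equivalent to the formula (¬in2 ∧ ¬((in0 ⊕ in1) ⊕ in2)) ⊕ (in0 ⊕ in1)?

Yes

t1 = in0 ⊕ in1
t4 = t1 ⊕ in2 = (in0 ⊕ in1) ⊕ in2
t5 = in2 ⊽ t4 = in2 ⊽ ((in0 ⊕ in1) ⊕ in2)
t6 = t1 ⊕ t5 = (in0 ⊕ in1) ⊕ (in2 ⊽ ((in0 ⊕ in1) ⊕ in2))
At in0=0, in1=0, in2=1, in3=0: circuit gives 0, formula gives 0.
At in0=0, in1=0, in2=0, in3=0: circuit gives 1, formula gives 1.
Agrees on all 16 inputs.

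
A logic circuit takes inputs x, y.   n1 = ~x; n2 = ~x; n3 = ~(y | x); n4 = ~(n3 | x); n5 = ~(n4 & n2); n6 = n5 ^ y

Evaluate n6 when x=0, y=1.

n2 = ~0 = 1
n3 = ~(1 | 0) = 0
n4 = ~(0 | 0) = 1
n5 = ~(1 & 1) = 0
n6 = 0 ^ 1 = 1

1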